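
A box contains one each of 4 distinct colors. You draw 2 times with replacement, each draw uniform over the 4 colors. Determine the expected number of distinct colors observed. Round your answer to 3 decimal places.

Let Xⱼ=1 if type j appears at least once. P(Xⱼ=1) = 1 − ((4−1)/4)^2 = 7/16.
E[#distinct] = 4·7/16 = 7/4.
≈ 1.750

1.750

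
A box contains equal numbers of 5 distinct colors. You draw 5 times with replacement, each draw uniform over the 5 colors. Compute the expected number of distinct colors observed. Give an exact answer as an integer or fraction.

Let Xⱼ=1 if type j appears at least once. P(Xⱼ=1) = 1 − ((5−1)/5)^5 = 2101/3125.
E[#distinct] = 5·2101/3125 = 2101/625.

2101/625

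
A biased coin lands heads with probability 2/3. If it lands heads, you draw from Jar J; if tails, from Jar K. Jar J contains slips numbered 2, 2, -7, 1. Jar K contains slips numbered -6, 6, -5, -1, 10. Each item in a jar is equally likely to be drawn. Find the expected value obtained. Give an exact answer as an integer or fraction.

-1/15

E[X | Jar J] = (2 + 2 − 7 + 1)/4 = -1/2
E[X | Jar K] = (-6 + 6 − 5 − 1 + 10)/5 = 4/5
E[X] = (2/3)·(-1/2) + (1/3)·4/5 = -1/15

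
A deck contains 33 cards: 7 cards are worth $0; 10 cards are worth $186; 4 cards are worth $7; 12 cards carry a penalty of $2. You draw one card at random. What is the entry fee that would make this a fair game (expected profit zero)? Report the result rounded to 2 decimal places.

$56.48

E[payout] = (7/33)·0 + (10/33)·186 + (4/33)·7 + (12/33)·(-2) = 1864/33
Fair fee = E[payout] = 1864/33 ≈ $56.48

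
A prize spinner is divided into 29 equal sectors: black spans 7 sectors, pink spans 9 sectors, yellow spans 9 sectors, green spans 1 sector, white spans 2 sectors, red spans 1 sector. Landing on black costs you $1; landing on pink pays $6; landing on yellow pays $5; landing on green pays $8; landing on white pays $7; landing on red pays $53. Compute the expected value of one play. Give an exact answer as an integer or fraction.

167/29 dollars

E[payout] = (7/29)·(-1) + (9/29)·6 + (9/29)·5 + (1/29)·8 + (2/29)·7 + (1/29)·53 = 167/29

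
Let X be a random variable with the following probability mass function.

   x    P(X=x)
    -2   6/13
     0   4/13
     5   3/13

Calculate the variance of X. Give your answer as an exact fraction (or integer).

E[X] = (6/13)·(-2) + (4/13)·0 + (3/13)·5 = 3/13
E[X²] = (6/13)·4 + (4/13)·0 + (3/13)·25 = 99/13
Var(X) = 99/13 − (3/13)² = 1278/169

1278/169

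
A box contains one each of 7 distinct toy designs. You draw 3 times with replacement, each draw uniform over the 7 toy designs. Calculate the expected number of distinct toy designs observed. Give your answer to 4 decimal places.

2.5918

Let Xⱼ=1 if type j appears at least once. P(Xⱼ=1) = 1 − ((7−1)/7)^3 = 127/343.
E[#distinct] = 7·127/343 = 127/49.
≈ 2.5918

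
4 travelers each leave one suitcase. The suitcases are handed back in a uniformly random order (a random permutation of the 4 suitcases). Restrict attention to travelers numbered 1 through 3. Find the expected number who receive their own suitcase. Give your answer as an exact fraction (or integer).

Let Xᵢ = 1 if person i gets their own suitcase. For each i, P(Xᵢ=1) = 1/4.
By linearity of expectation, E[X₁+…+X_3] = 3·(1/4) = 3/4.

3/4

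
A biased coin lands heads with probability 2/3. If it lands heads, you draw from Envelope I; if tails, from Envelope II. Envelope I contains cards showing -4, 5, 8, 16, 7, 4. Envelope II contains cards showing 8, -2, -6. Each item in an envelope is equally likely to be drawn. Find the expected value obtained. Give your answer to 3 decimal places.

E[X | Envelope I] = (-4 + 5 + 8 + 16 + 7 + 4)/6 = 6
E[X | Envelope II] = (8 − 2 − 6)/3 = 0
E[X] = (2/3)·6 + (1/3)·0 = 4 ≈ 4.000

4.000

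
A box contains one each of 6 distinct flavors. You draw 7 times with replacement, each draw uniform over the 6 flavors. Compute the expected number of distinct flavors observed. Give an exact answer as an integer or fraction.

201811/46656

Let Xⱼ=1 if type j appears at least once. P(Xⱼ=1) = 1 − ((6−1)/6)^7 = 201811/279936.
E[#distinct] = 6·201811/279936 = 201811/46656.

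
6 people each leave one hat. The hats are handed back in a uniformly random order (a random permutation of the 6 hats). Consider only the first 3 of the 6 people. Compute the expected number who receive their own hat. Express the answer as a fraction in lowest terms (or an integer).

Let Xᵢ = 1 if person i gets their own hat. For each i, P(Xᵢ=1) = 1/6.
By linearity of expectation, E[X₁+…+X_3] = 3·(1/6) = 1/2.

1/2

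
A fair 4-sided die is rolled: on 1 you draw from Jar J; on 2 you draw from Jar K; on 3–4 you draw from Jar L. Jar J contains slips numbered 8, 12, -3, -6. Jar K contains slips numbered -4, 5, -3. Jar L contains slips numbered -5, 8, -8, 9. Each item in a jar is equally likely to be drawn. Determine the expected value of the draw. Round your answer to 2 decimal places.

E[X | Jar J] = (8 + 12 − 3 − 6)/4 = 11/4
E[X | Jar K] = (-4 + 5 − 3)/3 = -2/3
E[X | Jar L] = (-5 + 8 − 8 + 9)/4 = 1
E[X] = (1/4)·11/4 + (1/4)·(-2/3) + (1/2)·1 = 49/48 ≈ 1.02

1.02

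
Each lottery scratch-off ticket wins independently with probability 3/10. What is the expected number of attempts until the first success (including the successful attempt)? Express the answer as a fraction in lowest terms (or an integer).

10/3

For a geometric distribution, E[trials] = 1/p = 1/(3/10) = 10/3.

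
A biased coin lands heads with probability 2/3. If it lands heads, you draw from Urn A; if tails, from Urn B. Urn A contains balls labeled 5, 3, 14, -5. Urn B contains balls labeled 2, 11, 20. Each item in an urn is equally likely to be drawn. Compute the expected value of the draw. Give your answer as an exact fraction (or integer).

E[X | Urn A] = (5 + 3 + 14 − 5)/4 = 17/4
E[X | Urn B] = (2 + 11 + 20)/3 = 11
E[X] = (2/3)·17/4 + (1/3)·11 = 13/2

13/2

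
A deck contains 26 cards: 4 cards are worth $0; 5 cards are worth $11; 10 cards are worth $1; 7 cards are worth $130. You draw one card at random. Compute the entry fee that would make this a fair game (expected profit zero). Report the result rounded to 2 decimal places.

E[payout] = (4/26)·0 + (5/26)·11 + (10/26)·1 + (7/26)·130 = 75/2
Fair fee = E[payout] = 75/2 ≈ $37.50

$37.50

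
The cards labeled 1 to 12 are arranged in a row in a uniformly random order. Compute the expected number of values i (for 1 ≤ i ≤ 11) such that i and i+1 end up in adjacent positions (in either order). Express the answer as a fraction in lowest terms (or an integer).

For each i ∈ {1,…,11}, let Xᵢ = 1 if i and i+1 are adjacent. P(Xᵢ=1) = 2·(12−1)!/12! = 2/12.
By linearity, E[ΣXᵢ] = (11)·(2/12) = 11/6.

11/6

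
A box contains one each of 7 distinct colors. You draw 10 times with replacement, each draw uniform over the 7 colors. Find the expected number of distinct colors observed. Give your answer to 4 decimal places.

5.5016

Let Xⱼ=1 if type j appears at least once. P(Xⱼ=1) = 1 − ((7−1)/7)^10 = 222009073/282475249.
E[#distinct] = 7·222009073/282475249 = 222009073/40353607.
≈ 5.5016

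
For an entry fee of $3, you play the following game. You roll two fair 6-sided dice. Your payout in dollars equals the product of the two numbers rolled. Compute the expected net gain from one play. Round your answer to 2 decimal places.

Distribution of the product of the two numbers rolled: 1 w.p. 1/36, 2 w.p. 1/18, 3 w.p. 1/18, 4 w.p. 1/12, 5 w.p. 1/18, 6 w.p. 1/9, …
E[payout] = (1/36)·1 + (1/18)·2 + (1/18)·3 + (1/12)·4 + (1/18)·5 + (1/9)·6 + (1/18)·8 + (1/36)·9 + (1/18)·10 + (1/9)·12 + (1/18)·15 + (1/36)·16 + (1/18)·18 + (1/18)·20 + (1/18)·24 + (1/36)·25 + (1/18)·30 + (1/36)·36 = 49/4
Expected profit = 49/4 − 3 = 37/4 ≈ $9.25

$9.25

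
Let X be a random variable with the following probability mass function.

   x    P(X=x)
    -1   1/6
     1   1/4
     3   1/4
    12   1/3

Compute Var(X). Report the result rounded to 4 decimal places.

27.3056

E[X] = (1/6)·(-1) + (1/4)·1 + (1/4)·3 + (1/3)·12 = 29/6
E[X²] = (1/6)·1 + (1/4)·1 + (1/4)·9 + (1/3)·144 = 152/3
Var(X) = 152/3 − (29/6)² = 983/36 ≈ 27.3056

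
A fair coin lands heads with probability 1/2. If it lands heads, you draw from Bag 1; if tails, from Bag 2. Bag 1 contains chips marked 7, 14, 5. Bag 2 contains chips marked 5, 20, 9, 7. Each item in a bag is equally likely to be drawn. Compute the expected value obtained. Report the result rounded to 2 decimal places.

9.46

E[X | Bag 1] = (7 + 14 + 5)/3 = 26/3
E[X | Bag 2] = (5 + 20 + 9 + 7)/4 = 41/4
E[X] = (1/2)·26/3 + (1/2)·41/4 = 227/24 ≈ 9.46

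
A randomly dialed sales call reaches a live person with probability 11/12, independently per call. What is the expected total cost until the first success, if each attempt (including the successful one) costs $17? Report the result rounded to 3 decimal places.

$18.545

E[#attempts] = 1/p = 12/11; E[cost] = 17·12/11 = 204/11.
≈ 18.545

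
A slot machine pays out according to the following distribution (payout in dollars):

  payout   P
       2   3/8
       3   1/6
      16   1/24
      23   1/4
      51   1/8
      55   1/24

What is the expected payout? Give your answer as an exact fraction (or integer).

49/3 dollars

E[X] = (3/8)·2 + (1/6)·3 + (1/24)·16 + (1/4)·23 + (1/8)·51 + (1/24)·55
     = 49/3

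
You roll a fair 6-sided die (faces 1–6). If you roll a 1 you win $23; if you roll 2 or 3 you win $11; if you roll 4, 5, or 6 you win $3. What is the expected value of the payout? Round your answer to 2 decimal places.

E[payout] = (1/2)·3 + (1/3)·11 + (1/6)·23 = 9
≈ $9.00

$9.00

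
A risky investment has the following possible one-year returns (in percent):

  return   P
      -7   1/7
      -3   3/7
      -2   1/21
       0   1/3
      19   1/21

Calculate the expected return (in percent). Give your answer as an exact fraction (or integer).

-31/21

E[X] = (1/7)·(-7) + (3/7)·(-3) + (1/21)·(-2) + (1/3)·0 + (1/21)·19
     = -31/21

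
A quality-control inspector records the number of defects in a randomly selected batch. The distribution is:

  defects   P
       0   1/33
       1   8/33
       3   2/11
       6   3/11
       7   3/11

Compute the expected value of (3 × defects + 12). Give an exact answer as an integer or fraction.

25

E[3x+12] = (1/33)·12 + (8/33)·15 + (2/11)·21 + (3/11)·30 + (3/11)·33
     = 25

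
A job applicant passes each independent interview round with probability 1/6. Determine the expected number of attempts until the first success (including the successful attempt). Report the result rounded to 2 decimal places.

6.00

For a geometric distribution, E[trials] = 1/p = 1/(1/6) = 6.
≈ 6.00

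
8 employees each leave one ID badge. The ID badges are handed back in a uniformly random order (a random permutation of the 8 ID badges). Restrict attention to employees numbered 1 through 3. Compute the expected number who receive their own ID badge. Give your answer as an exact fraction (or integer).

3/8

Let Xᵢ = 1 if person i gets their own ID badge. For each i, P(Xᵢ=1) = 1/8.
By linearity of expectation, E[X₁+…+X_3] = 3·(1/8) = 3/8.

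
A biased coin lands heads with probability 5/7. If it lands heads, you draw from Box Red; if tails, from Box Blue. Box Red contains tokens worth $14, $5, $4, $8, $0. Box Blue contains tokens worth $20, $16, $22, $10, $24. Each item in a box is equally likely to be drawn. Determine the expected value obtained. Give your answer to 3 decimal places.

E[X | Box Red] = (14 + 5 + 4 + 8 + 0)/5 = 31/5
E[X | Box Blue] = (20 + 16 + 22 + 10 + 24)/5 = 92/5
E[X] = (5/7)·31/5 + (2/7)·92/5 = 339/35 ≈ 9.686

$9.686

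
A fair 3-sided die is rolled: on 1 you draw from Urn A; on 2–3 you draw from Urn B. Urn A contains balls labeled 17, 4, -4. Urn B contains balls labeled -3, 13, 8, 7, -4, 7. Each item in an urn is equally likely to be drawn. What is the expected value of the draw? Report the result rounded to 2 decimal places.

E[X | Urn A] = (17 + 4 − 4)/3 = 17/3
E[X | Urn B] = (-3 + 13 + 8 + 7 − 4 + 7)/6 = 14/3
E[X] = (1/3)·17/3 + (2/3)·14/3 = 5 ≈ 5.00

5.00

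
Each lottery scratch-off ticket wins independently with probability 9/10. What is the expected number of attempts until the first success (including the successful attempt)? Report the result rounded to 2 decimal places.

For a geometric distribution, E[trials] = 1/p = 1/(9/10) = 10/9.
≈ 1.11

1.11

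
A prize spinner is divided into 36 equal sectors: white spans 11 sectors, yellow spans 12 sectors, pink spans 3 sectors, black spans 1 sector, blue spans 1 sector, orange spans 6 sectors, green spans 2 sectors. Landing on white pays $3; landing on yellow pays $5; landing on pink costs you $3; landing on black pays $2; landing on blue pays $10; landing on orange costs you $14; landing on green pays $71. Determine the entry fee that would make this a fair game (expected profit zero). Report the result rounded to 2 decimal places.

$4.28

E[payout] = (11/36)·3 + (12/36)·5 + (3/36)·(-3) + (1/36)·2 + (1/36)·10 + (6/36)·(-14) + (2/36)·71 = 77/18
Fair fee = E[payout] = 77/18 ≈ $4.28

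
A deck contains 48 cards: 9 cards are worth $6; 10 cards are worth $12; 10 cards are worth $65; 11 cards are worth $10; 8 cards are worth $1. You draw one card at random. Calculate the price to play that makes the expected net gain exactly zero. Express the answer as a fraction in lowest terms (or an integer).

157/8 dollars

E[payout] = (9/48)·6 + (10/48)·12 + (10/48)·65 + (11/48)·10 + (8/48)·1 = 157/8
Fair fee = E[payout] = 157/8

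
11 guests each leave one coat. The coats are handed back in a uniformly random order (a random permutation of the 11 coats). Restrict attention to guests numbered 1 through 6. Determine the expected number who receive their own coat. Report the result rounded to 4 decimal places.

0.5455

Let Xᵢ = 1 if person i gets their own coat. For each i, P(Xᵢ=1) = 1/11.
By linearity of expectation, E[X₁+…+X_6] = 6·(1/11) = 6/11.
≈ 0.5455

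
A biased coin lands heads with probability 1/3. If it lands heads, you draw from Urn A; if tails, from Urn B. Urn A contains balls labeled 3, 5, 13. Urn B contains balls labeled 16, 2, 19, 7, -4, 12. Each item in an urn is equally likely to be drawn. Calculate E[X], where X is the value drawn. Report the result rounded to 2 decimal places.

E[X | Urn A] = (3 + 5 + 13)/3 = 7
E[X | Urn B] = (16 + 2 + 19 + 7 − 4 + 12)/6 = 26/3
E[X] = (1/3)·7 + (2/3)·26/3 = 73/9 ≈ 8.11

8.11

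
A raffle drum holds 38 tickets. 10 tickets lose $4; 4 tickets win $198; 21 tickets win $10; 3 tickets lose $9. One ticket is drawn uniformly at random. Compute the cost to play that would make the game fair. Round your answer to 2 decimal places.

E[payout] = (10/38)·(-4) + (4/38)·198 + (21/38)·10 + (3/38)·(-9) = 935/38
Fair fee = E[payout] = 935/38 ≈ $24.61

$24.61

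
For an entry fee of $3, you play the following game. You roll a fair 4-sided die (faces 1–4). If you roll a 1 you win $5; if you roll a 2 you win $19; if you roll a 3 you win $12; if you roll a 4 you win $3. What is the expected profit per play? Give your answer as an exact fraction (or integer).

27/4 dollars

E[payout] = (1/4)·3 + (1/4)·5 + (1/4)·12 + (1/4)·19 = 39/4
Expected profit = 39/4 − 3 = 27/4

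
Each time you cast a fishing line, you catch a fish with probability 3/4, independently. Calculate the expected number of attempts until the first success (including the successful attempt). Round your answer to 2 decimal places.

1.33

For a geometric distribution, E[trials] = 1/p = 1/(3/4) = 4/3.
≈ 1.33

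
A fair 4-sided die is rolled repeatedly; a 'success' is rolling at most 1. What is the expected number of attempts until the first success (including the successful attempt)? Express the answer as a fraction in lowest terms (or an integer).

For a geometric distribution, E[trials] = 1/p = 1/(1/4) = 4.

4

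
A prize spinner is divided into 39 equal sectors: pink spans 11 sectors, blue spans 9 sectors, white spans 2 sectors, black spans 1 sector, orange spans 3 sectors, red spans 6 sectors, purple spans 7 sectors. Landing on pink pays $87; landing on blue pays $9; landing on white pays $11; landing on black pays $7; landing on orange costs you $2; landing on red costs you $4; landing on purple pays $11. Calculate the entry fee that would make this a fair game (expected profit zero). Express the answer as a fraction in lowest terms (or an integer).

1114/39 dollars

E[payout] = (11/39)·87 + (9/39)·9 + (2/39)·11 + (1/39)·7 + (3/39)·(-2) + (6/39)·(-4) + (7/39)·11 = 1114/39
Fair fee = E[payout] = 1114/39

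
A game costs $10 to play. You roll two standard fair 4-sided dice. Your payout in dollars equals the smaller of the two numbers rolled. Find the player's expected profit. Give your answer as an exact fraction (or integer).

Distribution of the smaller of the two numbers rolled: 1 w.p. 7/16, 2 w.p. 5/16, 3 w.p. 3/16, 4 w.p. 1/16
E[payout] = (7/16)·1 + (5/16)·2 + (3/16)·3 + (1/16)·4 = 15/8
Expected profit = 15/8 − 10 = -65/8

-65/8 dollars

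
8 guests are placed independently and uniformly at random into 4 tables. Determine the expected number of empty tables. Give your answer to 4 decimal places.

Let Xⱼ=1 if table j is empty. P(Xⱼ=1) = ((4-1)/4)^8 = 6561/65536.
By linearity, E[#empty] = 4·6561/65536 = 6561/16384.
≈ 0.4005

0.4005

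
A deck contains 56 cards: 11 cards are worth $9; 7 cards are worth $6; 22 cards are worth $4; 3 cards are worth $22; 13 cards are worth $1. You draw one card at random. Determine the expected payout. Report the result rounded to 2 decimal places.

E[payout] = (11/56)·9 + (7/56)·6 + (22/56)·4 + (3/56)·22 + (13/56)·1 = 11/2
≈ $5.50

$5.50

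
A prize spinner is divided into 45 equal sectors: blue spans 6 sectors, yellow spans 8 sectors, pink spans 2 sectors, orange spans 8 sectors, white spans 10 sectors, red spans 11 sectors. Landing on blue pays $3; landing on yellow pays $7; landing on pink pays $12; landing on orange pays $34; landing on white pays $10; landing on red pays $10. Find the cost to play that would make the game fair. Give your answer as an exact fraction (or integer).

E[payout] = (6/45)·3 + (8/45)·7 + (2/45)·12 + (8/45)·34 + (10/45)·10 + (11/45)·10 = 116/9
Fair fee = E[payout] = 116/9

116/9 dollars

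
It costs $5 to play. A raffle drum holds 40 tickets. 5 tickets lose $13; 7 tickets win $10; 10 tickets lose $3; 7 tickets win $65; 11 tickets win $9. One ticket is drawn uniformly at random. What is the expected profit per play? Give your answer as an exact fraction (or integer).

E[payout] = (5/40)·(-13) + (7/40)·10 + (10/40)·(-3) + (7/40)·65 + (11/40)·9 = 529/40
Expected profit = 529/40 − 5 = 329/40

329/40 dollars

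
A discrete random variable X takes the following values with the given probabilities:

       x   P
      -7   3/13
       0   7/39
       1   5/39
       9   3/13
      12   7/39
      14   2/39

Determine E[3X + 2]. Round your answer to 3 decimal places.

E[3x+2] = (3/13)·(-19) + (7/39)·2 + (5/39)·5 + (3/13)·29 + (7/39)·38 + (2/39)·44
     = 161/13 ≈ 12.385

12.385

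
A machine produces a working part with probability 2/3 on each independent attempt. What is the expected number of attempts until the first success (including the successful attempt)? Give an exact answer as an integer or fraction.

For a geometric distribution, E[trials] = 1/p = 1/(2/3) = 3/2.

3/2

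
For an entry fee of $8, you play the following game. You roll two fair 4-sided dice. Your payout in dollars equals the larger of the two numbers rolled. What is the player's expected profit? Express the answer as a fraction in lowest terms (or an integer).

Distribution of the larger of the two numbers rolled: 1 w.p. 1/16, 2 w.p. 3/16, 3 w.p. 5/16, 4 w.p. 7/16
E[payout] = (1/16)·1 + (3/16)·2 + (5/16)·3 + (7/16)·4 = 25/8
Expected profit = 25/8 − 8 = -39/8

-39/8 dollars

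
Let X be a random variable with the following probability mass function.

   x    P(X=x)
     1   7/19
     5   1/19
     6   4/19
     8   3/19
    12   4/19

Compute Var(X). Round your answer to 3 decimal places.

E[X] = (7/19)·1 + (1/19)·5 + (4/19)·6 + (3/19)·8 + (4/19)·12 = 108/19
E[X²] = (7/19)·1 + (1/19)·25 + (4/19)·36 + (3/19)·64 + (4/19)·144 = 944/19
Var(X) = 944/19 − (108/19)² = 6272/361 ≈ 17.374

17.374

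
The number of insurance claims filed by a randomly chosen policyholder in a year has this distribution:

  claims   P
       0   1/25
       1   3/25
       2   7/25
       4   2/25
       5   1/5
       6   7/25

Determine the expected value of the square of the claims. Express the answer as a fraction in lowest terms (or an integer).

88/5

E[X²] = (1/25)·0 + (3/25)·1 + (7/25)·4 + (2/25)·16 + (1/5)·25 + (7/25)·36
     = 88/5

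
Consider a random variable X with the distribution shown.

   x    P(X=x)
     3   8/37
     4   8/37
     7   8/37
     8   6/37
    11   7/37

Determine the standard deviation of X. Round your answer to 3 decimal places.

E[X] = 237/37, E[X²] = 1823/37
Var(X) = E[X²] − (E[X])² = 1823/37 − 56169/1369 = 11282/1369
SD(X) = √(11282/1369) ≈ 2.871

2.871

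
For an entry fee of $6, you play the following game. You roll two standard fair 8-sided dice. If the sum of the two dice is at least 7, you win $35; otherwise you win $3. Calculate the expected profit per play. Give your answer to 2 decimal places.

$21.50

E[payout] = (15/64)·3 + (49/64)·35 = 55/2
Expected profit = 55/2 − 6 = 43/2 ≈ $21.50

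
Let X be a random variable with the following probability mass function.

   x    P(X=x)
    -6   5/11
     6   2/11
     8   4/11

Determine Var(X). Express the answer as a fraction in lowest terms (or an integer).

5392/121

E[X] = (5/11)·(-6) + (2/11)·6 + (4/11)·8 = 14/11
E[X²] = (5/11)·36 + (2/11)·36 + (4/11)·64 = 508/11
Var(X) = 508/11 − (14/11)² = 5392/121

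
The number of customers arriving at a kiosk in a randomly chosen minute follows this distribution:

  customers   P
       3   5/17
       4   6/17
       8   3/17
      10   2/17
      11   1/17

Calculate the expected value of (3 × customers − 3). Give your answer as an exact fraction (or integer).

E[3x-3] = (5/17)·6 + (6/17)·9 + (3/17)·21 + (2/17)·27 + (1/17)·30
     = 231/17

231/17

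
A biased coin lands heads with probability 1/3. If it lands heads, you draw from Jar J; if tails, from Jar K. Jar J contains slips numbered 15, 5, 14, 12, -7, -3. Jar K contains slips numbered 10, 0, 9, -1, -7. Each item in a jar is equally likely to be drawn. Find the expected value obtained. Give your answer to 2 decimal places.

E[X | Jar J] = (15 + 5 + 14 + 12 − 7 − 3)/6 = 6
E[X | Jar K] = (10 + 0 + 9 − 1 − 7)/5 = 11/5
E[X] = (1/3)·6 + (2/3)·11/5 = 52/15 ≈ 3.47

3.47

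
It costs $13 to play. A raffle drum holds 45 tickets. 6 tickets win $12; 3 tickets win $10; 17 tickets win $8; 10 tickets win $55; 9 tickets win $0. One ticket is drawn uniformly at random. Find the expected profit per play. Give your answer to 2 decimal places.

E[payout] = (6/45)·12 + (3/45)·10 + (17/45)·8 + (10/45)·55 + (9/45)·0 = 788/45
Expected profit = 788/45 − 13 = 203/45 ≈ $4.51

$4.51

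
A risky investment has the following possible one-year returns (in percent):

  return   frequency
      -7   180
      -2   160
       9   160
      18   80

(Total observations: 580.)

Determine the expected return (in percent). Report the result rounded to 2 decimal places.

2.24

Total = 580, so P(return=-7) = 180/580, etc.
E[X] = (9/29)·(-7) + (8/29)·(-2) + (8/29)·9 + (4/29)·18
     = 65/29 ≈ 2.24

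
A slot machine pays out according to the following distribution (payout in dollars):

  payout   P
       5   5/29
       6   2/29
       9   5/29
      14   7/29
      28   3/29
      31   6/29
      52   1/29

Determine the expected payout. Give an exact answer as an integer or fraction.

502/29 dollars

E[X] = (5/29)·5 + (2/29)·6 + (5/29)·9 + (7/29)·14 + (3/29)·28 + (6/29)·31 + (1/29)·52
     = 502/29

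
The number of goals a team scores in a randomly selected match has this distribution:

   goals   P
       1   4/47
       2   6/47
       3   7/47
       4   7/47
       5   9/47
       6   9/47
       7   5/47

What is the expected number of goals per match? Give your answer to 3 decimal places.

4.234

E[X] = (4/47)·1 + (6/47)·2 + (7/47)·3 + (7/47)·4 + (9/47)·5 + (9/47)·6 + (5/47)·7
     = 199/47 ≈ 4.234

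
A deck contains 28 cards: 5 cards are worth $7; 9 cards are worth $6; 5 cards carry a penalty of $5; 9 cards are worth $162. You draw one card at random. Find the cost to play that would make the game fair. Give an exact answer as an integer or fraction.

761/14 dollars

E[payout] = (5/28)·7 + (9/28)·6 + (5/28)·(-5) + (9/28)·162 = 761/14
Fair fee = E[payout] = 761/14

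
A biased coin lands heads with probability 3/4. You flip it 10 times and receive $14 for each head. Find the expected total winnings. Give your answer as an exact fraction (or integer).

E[#heads] = 10·3/4 = 15/2 (linearity over flips).
E[winnings] = 14·15/2 = 105.

$105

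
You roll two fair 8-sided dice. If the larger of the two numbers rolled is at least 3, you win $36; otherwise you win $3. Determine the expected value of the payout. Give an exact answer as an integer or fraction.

E[payout] = (1/16)·3 + (15/16)·36 = 543/16

543/16 dollars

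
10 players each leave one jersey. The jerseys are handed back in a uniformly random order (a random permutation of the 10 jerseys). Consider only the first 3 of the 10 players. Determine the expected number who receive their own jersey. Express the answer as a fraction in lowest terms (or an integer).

Let Xᵢ = 1 if person i gets their own jersey. For each i, P(Xᵢ=1) = 1/10.
By linearity of expectation, E[X₁+…+X_3] = 3·(1/10) = 3/10.

3/10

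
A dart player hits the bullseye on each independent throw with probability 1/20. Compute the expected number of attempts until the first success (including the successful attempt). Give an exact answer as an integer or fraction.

For a geometric distribution, E[trials] = 1/p = 1/(1/20) = 20.

20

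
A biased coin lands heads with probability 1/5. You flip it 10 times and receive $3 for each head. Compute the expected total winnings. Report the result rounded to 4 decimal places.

E[#heads] = 10·1/5 = 2 (linearity over flips).
E[winnings] = 3·2 = 6.
≈ 6.0000

$6.0000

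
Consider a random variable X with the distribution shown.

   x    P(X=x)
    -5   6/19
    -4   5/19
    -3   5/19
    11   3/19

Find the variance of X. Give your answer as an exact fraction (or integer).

11098/361

E[X] = (6/19)·(-5) + (5/19)·(-4) + (5/19)·(-3) + (3/19)·11 = -32/19
E[X²] = (6/19)·25 + (5/19)·16 + (5/19)·9 + (3/19)·121 = 638/19
Var(X) = 638/19 − (-32/19)² = 11098/361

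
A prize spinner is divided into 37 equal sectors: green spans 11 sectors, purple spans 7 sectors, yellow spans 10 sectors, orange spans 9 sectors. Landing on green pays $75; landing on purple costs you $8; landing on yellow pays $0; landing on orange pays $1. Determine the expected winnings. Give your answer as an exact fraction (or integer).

E[payout] = (11/37)·75 + (7/37)·(-8) + (10/37)·0 + (9/37)·1 = 778/37

778/37 dollars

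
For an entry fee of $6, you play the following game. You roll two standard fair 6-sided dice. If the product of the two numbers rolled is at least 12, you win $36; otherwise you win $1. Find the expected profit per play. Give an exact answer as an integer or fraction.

415/36 dollars

E[payout] = (19/36)·1 + (17/36)·36 = 631/36
Expected profit = 631/36 − 6 = 415/36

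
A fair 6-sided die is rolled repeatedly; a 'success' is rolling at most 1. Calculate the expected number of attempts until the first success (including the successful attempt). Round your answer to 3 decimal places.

6.000

For a geometric distribution, E[trials] = 1/p = 1/(1/6) = 6.
≈ 6.000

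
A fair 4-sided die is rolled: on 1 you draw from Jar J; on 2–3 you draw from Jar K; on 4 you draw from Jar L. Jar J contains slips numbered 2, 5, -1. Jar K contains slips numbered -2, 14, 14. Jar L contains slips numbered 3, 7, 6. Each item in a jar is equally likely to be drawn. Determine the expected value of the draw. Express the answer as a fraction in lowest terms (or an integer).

37/6

E[X | Jar J] = (2 + 5 − 1)/3 = 2
E[X | Jar K] = (-2 + 14 + 14)/3 = 26/3
E[X | Jar L] = (3 + 7 + 6)/3 = 16/3
E[X] = (1/4)·2 + (1/2)·26/3 + (1/4)·16/3 = 37/6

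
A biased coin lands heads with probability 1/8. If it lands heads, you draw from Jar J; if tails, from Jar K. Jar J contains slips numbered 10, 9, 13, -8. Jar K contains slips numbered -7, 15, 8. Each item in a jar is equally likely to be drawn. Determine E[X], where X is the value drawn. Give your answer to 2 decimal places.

E[X | Jar J] = (10 + 9 + 13 − 8)/4 = 6
E[X | Jar K] = (-7 + 15 + 8)/3 = 16/3
E[X] = (1/8)·6 + (7/8)·16/3 = 65/12 ≈ 5.42

5.42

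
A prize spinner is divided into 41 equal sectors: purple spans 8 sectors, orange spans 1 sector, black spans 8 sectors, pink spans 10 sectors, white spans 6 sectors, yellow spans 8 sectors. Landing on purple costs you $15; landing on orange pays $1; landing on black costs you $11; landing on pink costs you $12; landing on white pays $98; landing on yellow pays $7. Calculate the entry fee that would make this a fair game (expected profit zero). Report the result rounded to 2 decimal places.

$7.73

E[payout] = (8/41)·(-15) + (1/41)·1 + (8/41)·(-11) + (10/41)·(-12) + (6/41)·98 + (8/41)·7 = 317/41
Fair fee = E[payout] = 317/41 ≈ $7.73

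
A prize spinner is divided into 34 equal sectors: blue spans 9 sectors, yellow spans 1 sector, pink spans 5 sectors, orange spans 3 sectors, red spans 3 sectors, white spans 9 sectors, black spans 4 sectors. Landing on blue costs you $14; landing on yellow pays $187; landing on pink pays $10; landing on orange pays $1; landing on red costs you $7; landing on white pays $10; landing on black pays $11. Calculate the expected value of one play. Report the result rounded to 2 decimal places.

$6.68

E[payout] = (9/34)·(-14) + (1/34)·187 + (5/34)·10 + (3/34)·1 + (3/34)·(-7) + (9/34)·10 + (4/34)·11 = 227/34
≈ $6.68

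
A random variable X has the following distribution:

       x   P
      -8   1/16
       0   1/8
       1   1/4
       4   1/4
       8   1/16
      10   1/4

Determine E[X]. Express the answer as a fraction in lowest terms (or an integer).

15/4

E[X] = (1/16)·(-8) + (1/8)·0 + (1/4)·1 + (1/4)·4 + (1/16)·8 + (1/4)·10
     = 15/4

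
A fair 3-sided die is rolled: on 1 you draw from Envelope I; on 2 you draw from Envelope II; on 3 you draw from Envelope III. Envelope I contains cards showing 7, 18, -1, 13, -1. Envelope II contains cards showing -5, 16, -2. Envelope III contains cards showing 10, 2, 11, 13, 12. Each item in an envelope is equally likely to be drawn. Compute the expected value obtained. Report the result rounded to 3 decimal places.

6.600

E[X | Envelope I] = (7 + 18 − 1 + 13 − 1)/5 = 36/5
E[X | Envelope II] = (-5 + 16 − 2)/3 = 3
E[X | Envelope III] = (10 + 2 + 11 + 13 + 12)/5 = 48/5
E[X] = (1/3)·36/5 + (1/3)·3 + (1/3)·48/5 = 33/5 ≈ 6.600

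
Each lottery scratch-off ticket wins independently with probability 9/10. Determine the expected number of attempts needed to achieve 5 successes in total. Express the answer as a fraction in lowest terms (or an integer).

50/9

By linearity (sum of 5 independent geometric waits), E[trials] = 5/p = 5/(9/10) = 50/9.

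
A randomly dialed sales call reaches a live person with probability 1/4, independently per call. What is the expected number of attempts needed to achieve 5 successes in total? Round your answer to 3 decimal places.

20.000

By linearity (sum of 5 independent geometric waits), E[trials] = 5/p = 5/(1/4) = 20.
≈ 20.000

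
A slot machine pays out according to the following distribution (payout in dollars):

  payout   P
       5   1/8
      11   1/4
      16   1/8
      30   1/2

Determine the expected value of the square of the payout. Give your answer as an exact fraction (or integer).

4123/8

E[X²] = (1/8)·25 + (1/4)·121 + (1/8)·256 + (1/2)·900
     = 4123/8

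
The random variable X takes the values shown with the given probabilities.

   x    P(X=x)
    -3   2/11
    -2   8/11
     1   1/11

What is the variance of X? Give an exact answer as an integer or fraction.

120/121

E[X] = (2/11)·(-3) + (8/11)·(-2) + (1/11)·1 = -21/11
E[X²] = (2/11)·9 + (8/11)·4 + (1/11)·1 = 51/11
Var(X) = 51/11 − (-21/11)² = 120/121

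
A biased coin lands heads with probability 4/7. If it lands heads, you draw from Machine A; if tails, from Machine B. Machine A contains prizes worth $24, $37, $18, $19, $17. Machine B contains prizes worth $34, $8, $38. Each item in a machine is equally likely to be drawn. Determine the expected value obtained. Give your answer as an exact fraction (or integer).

E[X | Machine A] = (24 + 37 + 18 + 19 + 17)/5 = 23
E[X | Machine B] = (34 + 8 + 38)/3 = 80/3
E[X] = (4/7)·23 + (3/7)·80/3 = 172/7

172/7 dollars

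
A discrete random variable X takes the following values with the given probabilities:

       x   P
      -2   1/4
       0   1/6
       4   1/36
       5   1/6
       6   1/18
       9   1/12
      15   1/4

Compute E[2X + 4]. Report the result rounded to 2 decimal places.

E[2x+4] = (1/4)·0 + (1/6)·4 + (1/36)·12 + (1/6)·14 + (1/18)·16 + (1/12)·22 + (1/4)·34
     = 131/9 ≈ 14.56

14.56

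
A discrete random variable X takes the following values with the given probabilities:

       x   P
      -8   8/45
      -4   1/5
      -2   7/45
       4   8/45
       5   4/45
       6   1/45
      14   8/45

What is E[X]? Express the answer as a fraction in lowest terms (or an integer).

E[X] = (8/45)·(-8) + (1/5)·(-4) + (7/45)·(-2) + (8/45)·4 + (4/45)·5 + (1/45)·6 + (8/45)·14
     = 56/45

56/45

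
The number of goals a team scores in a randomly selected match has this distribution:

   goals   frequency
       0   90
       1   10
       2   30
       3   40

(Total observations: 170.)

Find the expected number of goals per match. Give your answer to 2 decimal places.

Total = 170, so P(goals=0) = 90/170, etc.
E[X] = (9/17)·0 + (1/17)·1 + (3/17)·2 + (4/17)·3
     = 19/17 ≈ 1.12

1.12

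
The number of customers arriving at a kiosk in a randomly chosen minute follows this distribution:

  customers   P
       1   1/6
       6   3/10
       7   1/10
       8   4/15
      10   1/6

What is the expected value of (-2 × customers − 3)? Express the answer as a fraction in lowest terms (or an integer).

-239/15

E[-2x-3] = (1/6)·(-5) + (3/10)·(-15) + (1/10)·(-17) + (4/15)·(-19) + (1/6)·(-23)
     = -239/15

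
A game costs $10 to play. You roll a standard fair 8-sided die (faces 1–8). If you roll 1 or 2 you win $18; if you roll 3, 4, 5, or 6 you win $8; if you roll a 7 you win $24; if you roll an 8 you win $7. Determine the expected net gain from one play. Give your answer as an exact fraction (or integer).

19/8 dollars

E[payout] = (1/8)·7 + (1/2)·8 + (1/4)·18 + (1/8)·24 = 99/8
Expected profit = 99/8 − 10 = 19/8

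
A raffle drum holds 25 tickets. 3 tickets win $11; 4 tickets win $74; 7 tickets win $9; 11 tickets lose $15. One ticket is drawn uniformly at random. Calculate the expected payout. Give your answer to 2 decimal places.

E[payout] = (3/25)·11 + (4/25)·74 + (7/25)·9 + (11/25)·(-15) = 227/25
≈ $9.08

$9.08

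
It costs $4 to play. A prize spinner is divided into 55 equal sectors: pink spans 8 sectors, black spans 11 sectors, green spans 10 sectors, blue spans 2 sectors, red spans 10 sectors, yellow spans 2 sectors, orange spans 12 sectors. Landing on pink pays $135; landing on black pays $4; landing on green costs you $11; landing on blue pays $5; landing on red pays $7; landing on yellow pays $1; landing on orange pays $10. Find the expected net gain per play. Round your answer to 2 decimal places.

$18.11

E[payout] = (8/55)·135 + (11/55)·4 + (10/55)·(-11) + (2/55)·5 + (10/55)·7 + (2/55)·1 + (12/55)·10 = 1216/55
Expected profit = 1216/55 − 4 = 996/55 ≈ $18.11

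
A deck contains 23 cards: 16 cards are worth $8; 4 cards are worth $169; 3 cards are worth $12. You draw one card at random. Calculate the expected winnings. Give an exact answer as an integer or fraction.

840/23 dollars

E[payout] = (16/23)·8 + (4/23)·169 + (3/23)·12 = 840/23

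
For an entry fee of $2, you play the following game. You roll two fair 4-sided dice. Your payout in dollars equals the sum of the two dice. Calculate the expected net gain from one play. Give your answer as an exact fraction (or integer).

$3

Distribution of the sum of the two dice: 2 w.p. 1/16, 3 w.p. 1/8, 4 w.p. 3/16, 5 w.p. 1/4, 6 w.p. 3/16, 7 w.p. 1/8, …
E[payout] = (1/16)·2 + (1/8)·3 + (3/16)·4 + (1/4)·5 + (3/16)·6 + (1/8)·7 + (1/16)·8 = 5
Expected profit = 5 − 2 = 3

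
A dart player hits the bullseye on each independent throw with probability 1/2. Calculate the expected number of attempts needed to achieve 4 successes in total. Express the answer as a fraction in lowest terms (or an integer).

8

By linearity (sum of 4 independent geometric waits), E[trials] = 4/p = 4/(1/2) = 8.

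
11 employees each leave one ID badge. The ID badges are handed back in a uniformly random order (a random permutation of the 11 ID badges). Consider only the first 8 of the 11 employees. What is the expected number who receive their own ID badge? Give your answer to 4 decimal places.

Let Xᵢ = 1 if person i gets their own ID badge. For each i, P(Xᵢ=1) = 1/11.
By linearity of expectation, E[X₁+…+X_8] = 8·(1/11) = 8/11.
≈ 0.7273

0.7273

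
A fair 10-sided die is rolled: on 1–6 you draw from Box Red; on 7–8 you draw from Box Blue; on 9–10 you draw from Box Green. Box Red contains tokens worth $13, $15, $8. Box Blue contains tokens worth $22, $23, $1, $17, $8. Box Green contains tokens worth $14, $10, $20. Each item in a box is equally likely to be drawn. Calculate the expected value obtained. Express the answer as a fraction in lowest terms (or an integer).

E[X | Box Red] = (13 + 15 + 8)/3 = 12
E[X | Box Blue] = (22 + 23 + 1 + 17 + 8)/5 = 71/5
E[X | Box Green] = (14 + 10 + 20)/3 = 44/3
E[X] = (3/5)·12 + (1/5)·71/5 + (1/5)·44/3 = 973/75

973/75 dollars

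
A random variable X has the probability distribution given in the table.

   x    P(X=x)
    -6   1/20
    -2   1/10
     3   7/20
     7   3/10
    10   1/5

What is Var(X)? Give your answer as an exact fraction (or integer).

7371/400

E[X] = (1/20)·(-6) + (1/10)·(-2) + (7/20)·3 + (3/10)·7 + (1/5)·10 = 93/20
E[X²] = (1/20)·36 + (1/10)·4 + (7/20)·9 + (3/10)·49 + (1/5)·100 = 801/20
Var(X) = 801/20 − (93/20)² = 7371/400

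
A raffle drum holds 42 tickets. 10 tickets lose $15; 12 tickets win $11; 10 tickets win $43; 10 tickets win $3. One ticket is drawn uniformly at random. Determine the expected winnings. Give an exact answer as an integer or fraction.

221/21 dollars

E[payout] = (10/42)·(-15) + (12/42)·11 + (10/42)·43 + (10/42)·3 = 221/21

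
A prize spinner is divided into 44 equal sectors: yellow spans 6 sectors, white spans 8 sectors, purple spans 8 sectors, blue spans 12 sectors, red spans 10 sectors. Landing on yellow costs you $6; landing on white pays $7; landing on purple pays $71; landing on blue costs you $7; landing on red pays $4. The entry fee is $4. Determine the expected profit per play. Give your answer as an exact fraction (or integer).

E[payout] = (6/44)·(-6) + (8/44)·7 + (8/44)·71 + (12/44)·(-7) + (10/44)·4 = 136/11
Expected profit = 136/11 − 4 = 92/11

92/11 dollars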